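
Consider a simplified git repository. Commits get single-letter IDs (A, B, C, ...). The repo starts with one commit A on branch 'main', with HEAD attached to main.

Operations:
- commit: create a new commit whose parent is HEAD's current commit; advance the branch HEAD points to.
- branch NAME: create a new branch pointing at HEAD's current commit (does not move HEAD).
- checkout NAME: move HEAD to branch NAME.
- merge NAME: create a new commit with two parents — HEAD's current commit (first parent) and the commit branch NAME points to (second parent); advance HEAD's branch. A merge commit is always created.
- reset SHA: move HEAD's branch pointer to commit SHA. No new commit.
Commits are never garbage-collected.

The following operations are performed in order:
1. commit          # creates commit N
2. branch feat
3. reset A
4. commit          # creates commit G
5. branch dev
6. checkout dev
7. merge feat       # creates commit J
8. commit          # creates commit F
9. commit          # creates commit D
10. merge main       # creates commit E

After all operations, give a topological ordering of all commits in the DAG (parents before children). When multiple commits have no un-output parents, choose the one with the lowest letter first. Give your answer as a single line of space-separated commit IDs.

Answer: A G N J F D E

Derivation:
After op 1 (commit): HEAD=main@N [main=N]
After op 2 (branch): HEAD=main@N [feat=N main=N]
After op 3 (reset): HEAD=main@A [feat=N main=A]
After op 4 (commit): HEAD=main@G [feat=N main=G]
After op 5 (branch): HEAD=main@G [dev=G feat=N main=G]
After op 6 (checkout): HEAD=dev@G [dev=G feat=N main=G]
After op 7 (merge): HEAD=dev@J [dev=J feat=N main=G]
After op 8 (commit): HEAD=dev@F [dev=F feat=N main=G]
After op 9 (commit): HEAD=dev@D [dev=D feat=N main=G]
After op 10 (merge): HEAD=dev@E [dev=E feat=N main=G]
commit A: parents=[]
commit D: parents=['F']
commit E: parents=['D', 'G']
commit F: parents=['J']
commit G: parents=['A']
commit J: parents=['G', 'N']
commit N: parents=['A']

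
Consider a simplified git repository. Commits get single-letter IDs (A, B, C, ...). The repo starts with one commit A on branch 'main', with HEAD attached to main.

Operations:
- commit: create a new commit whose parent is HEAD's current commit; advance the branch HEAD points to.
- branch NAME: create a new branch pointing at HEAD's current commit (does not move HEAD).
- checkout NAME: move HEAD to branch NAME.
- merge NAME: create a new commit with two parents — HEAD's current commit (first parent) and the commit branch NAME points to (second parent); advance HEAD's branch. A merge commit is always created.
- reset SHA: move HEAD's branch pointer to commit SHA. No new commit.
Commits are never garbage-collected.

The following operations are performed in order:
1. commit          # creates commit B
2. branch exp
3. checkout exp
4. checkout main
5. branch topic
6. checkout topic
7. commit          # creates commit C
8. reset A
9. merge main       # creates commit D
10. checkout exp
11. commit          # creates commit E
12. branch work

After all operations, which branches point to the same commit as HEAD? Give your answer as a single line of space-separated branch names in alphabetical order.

Answer: exp work

Derivation:
After op 1 (commit): HEAD=main@B [main=B]
After op 2 (branch): HEAD=main@B [exp=B main=B]
After op 3 (checkout): HEAD=exp@B [exp=B main=B]
After op 4 (checkout): HEAD=main@B [exp=B main=B]
After op 5 (branch): HEAD=main@B [exp=B main=B topic=B]
After op 6 (checkout): HEAD=topic@B [exp=B main=B topic=B]
After op 7 (commit): HEAD=topic@C [exp=B main=B topic=C]
After op 8 (reset): HEAD=topic@A [exp=B main=B topic=A]
After op 9 (merge): HEAD=topic@D [exp=B main=B topic=D]
After op 10 (checkout): HEAD=exp@B [exp=B main=B topic=D]
After op 11 (commit): HEAD=exp@E [exp=E main=B topic=D]
After op 12 (branch): HEAD=exp@E [exp=E main=B topic=D work=E]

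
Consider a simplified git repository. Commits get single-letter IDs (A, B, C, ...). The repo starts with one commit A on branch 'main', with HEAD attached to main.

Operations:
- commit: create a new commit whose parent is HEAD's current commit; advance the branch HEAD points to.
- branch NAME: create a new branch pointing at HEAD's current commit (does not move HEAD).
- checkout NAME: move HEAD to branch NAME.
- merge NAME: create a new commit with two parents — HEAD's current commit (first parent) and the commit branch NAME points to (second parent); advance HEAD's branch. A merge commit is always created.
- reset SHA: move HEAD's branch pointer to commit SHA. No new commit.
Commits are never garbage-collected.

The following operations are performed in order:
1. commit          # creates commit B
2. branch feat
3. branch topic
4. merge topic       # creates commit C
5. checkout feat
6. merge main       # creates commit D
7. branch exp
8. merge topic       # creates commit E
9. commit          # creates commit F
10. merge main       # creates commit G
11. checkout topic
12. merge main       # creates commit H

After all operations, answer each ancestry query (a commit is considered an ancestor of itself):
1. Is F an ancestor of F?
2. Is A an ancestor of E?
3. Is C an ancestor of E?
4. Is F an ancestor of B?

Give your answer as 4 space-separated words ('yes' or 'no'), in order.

After op 1 (commit): HEAD=main@B [main=B]
After op 2 (branch): HEAD=main@B [feat=B main=B]
After op 3 (branch): HEAD=main@B [feat=B main=B topic=B]
After op 4 (merge): HEAD=main@C [feat=B main=C topic=B]
After op 5 (checkout): HEAD=feat@B [feat=B main=C topic=B]
After op 6 (merge): HEAD=feat@D [feat=D main=C topic=B]
After op 7 (branch): HEAD=feat@D [exp=D feat=D main=C topic=B]
After op 8 (merge): HEAD=feat@E [exp=D feat=E main=C topic=B]
After op 9 (commit): HEAD=feat@F [exp=D feat=F main=C topic=B]
After op 10 (merge): HEAD=feat@G [exp=D feat=G main=C topic=B]
After op 11 (checkout): HEAD=topic@B [exp=D feat=G main=C topic=B]
After op 12 (merge): HEAD=topic@H [exp=D feat=G main=C topic=H]
ancestors(F) = {A,B,C,D,E,F}; F in? yes
ancestors(E) = {A,B,C,D,E}; A in? yes
ancestors(E) = {A,B,C,D,E}; C in? yes
ancestors(B) = {A,B}; F in? no

Answer: yes yes yes no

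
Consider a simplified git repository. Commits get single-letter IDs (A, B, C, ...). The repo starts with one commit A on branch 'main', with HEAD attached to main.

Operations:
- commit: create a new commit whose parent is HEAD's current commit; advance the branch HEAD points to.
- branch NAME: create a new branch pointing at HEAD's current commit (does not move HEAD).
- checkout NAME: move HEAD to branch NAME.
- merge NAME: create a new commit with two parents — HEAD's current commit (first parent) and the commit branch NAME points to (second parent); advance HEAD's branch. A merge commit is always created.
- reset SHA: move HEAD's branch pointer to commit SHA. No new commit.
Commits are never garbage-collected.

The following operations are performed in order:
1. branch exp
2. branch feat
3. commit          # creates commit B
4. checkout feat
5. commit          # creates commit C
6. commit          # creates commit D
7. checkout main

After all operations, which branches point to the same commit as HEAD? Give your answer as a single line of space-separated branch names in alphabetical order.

Answer: main

Derivation:
After op 1 (branch): HEAD=main@A [exp=A main=A]
After op 2 (branch): HEAD=main@A [exp=A feat=A main=A]
After op 3 (commit): HEAD=main@B [exp=A feat=A main=B]
After op 4 (checkout): HEAD=feat@A [exp=A feat=A main=B]
After op 5 (commit): HEAD=feat@C [exp=A feat=C main=B]
After op 6 (commit): HEAD=feat@D [exp=A feat=D main=B]
After op 7 (checkout): HEAD=main@B [exp=A feat=D main=B]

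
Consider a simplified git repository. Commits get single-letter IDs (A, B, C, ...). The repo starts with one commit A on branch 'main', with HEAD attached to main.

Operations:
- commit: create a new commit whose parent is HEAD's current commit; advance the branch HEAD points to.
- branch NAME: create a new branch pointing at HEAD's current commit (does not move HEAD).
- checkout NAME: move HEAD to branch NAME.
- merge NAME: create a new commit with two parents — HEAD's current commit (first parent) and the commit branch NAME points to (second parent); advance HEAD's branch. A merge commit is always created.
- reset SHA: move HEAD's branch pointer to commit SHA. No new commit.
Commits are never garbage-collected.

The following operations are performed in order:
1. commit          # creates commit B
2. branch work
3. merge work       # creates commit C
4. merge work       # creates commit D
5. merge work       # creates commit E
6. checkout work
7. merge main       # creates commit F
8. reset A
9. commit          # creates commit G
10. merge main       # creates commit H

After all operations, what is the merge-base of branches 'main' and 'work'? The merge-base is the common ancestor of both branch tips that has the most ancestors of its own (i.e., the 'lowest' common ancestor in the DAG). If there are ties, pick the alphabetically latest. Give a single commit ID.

After op 1 (commit): HEAD=main@B [main=B]
After op 2 (branch): HEAD=main@B [main=B work=B]
After op 3 (merge): HEAD=main@C [main=C work=B]
After op 4 (merge): HEAD=main@D [main=D work=B]
After op 5 (merge): HEAD=main@E [main=E work=B]
After op 6 (checkout): HEAD=work@B [main=E work=B]
After op 7 (merge): HEAD=work@F [main=E work=F]
After op 8 (reset): HEAD=work@A [main=E work=A]
After op 9 (commit): HEAD=work@G [main=E work=G]
After op 10 (merge): HEAD=work@H [main=E work=H]
ancestors(main=E): ['A', 'B', 'C', 'D', 'E']
ancestors(work=H): ['A', 'B', 'C', 'D', 'E', 'G', 'H']
common: ['A', 'B', 'C', 'D', 'E']

Answer: E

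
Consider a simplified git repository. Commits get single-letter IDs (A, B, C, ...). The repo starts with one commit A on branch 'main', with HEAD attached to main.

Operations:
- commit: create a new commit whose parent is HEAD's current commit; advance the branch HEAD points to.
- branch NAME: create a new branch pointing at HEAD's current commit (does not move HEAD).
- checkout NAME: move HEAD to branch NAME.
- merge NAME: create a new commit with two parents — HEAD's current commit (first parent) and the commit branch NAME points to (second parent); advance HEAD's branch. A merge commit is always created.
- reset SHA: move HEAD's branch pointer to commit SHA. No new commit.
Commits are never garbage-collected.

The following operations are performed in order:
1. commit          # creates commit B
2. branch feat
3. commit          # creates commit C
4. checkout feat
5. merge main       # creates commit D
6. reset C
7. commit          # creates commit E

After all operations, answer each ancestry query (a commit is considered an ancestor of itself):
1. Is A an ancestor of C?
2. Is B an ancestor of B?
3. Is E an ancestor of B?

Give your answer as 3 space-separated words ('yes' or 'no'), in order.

Answer: yes yes no

Derivation:
After op 1 (commit): HEAD=main@B [main=B]
After op 2 (branch): HEAD=main@B [feat=B main=B]
After op 3 (commit): HEAD=main@C [feat=B main=C]
After op 4 (checkout): HEAD=feat@B [feat=B main=C]
After op 5 (merge): HEAD=feat@D [feat=D main=C]
After op 6 (reset): HEAD=feat@C [feat=C main=C]
After op 7 (commit): HEAD=feat@E [feat=E main=C]
ancestors(C) = {A,B,C}; A in? yes
ancestors(B) = {A,B}; B in? yes
ancestors(B) = {A,B}; E in? no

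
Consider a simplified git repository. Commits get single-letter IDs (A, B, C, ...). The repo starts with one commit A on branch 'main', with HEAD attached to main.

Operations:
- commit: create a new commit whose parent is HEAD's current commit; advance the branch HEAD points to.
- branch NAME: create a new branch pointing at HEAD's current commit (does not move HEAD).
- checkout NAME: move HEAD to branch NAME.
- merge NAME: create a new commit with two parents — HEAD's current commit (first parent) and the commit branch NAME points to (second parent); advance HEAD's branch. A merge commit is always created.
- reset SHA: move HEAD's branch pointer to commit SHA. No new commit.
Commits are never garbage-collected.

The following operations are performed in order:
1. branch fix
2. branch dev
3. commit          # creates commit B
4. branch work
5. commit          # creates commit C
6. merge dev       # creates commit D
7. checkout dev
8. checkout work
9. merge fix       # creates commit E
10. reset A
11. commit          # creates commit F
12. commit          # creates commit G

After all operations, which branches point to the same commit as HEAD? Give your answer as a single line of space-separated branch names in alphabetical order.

After op 1 (branch): HEAD=main@A [fix=A main=A]
After op 2 (branch): HEAD=main@A [dev=A fix=A main=A]
After op 3 (commit): HEAD=main@B [dev=A fix=A main=B]
After op 4 (branch): HEAD=main@B [dev=A fix=A main=B work=B]
After op 5 (commit): HEAD=main@C [dev=A fix=A main=C work=B]
After op 6 (merge): HEAD=main@D [dev=A fix=A main=D work=B]
After op 7 (checkout): HEAD=dev@A [dev=A fix=A main=D work=B]
After op 8 (checkout): HEAD=work@B [dev=A fix=A main=D work=B]
After op 9 (merge): HEAD=work@E [dev=A fix=A main=D work=E]
After op 10 (reset): HEAD=work@A [dev=A fix=A main=D work=A]
After op 11 (commit): HEAD=work@F [dev=A fix=A main=D work=F]
After op 12 (commit): HEAD=work@G [dev=A fix=A main=D work=G]

Answer: work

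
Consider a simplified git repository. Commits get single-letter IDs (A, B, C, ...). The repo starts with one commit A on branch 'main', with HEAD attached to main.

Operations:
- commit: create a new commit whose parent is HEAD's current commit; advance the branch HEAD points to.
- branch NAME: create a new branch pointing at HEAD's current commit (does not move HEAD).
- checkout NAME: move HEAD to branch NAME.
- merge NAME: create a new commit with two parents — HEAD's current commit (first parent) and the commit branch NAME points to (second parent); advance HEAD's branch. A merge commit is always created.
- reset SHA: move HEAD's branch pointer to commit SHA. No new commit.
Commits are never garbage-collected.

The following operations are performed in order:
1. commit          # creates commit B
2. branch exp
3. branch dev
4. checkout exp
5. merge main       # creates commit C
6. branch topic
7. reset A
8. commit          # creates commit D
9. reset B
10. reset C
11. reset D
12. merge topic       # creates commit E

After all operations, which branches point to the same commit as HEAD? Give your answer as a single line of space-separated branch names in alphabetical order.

Answer: exp

Derivation:
After op 1 (commit): HEAD=main@B [main=B]
After op 2 (branch): HEAD=main@B [exp=B main=B]
After op 3 (branch): HEAD=main@B [dev=B exp=B main=B]
After op 4 (checkout): HEAD=exp@B [dev=B exp=B main=B]
After op 5 (merge): HEAD=exp@C [dev=B exp=C main=B]
After op 6 (branch): HEAD=exp@C [dev=B exp=C main=B topic=C]
After op 7 (reset): HEAD=exp@A [dev=B exp=A main=B topic=C]
After op 8 (commit): HEAD=exp@D [dev=B exp=D main=B topic=C]
After op 9 (reset): HEAD=exp@B [dev=B exp=B main=B topic=C]
After op 10 (reset): HEAD=exp@C [dev=B exp=C main=B topic=C]
After op 11 (reset): HEAD=exp@D [dev=B exp=D main=B topic=C]
After op 12 (merge): HEAD=exp@E [dev=B exp=E main=B topic=C]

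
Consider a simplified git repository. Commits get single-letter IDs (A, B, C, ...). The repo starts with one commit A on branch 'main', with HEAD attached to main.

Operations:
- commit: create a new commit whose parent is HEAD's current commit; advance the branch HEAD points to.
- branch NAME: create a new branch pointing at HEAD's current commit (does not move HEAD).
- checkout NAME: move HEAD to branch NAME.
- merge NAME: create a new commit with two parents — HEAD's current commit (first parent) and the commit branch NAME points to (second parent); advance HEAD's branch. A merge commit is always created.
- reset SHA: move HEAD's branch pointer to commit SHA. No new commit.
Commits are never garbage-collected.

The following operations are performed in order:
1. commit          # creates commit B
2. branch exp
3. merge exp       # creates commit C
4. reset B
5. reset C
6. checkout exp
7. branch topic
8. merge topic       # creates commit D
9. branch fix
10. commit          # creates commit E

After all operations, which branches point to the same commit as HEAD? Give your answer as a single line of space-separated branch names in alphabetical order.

Answer: exp

Derivation:
After op 1 (commit): HEAD=main@B [main=B]
After op 2 (branch): HEAD=main@B [exp=B main=B]
After op 3 (merge): HEAD=main@C [exp=B main=C]
After op 4 (reset): HEAD=main@B [exp=B main=B]
After op 5 (reset): HEAD=main@C [exp=B main=C]
After op 6 (checkout): HEAD=exp@B [exp=B main=C]
After op 7 (branch): HEAD=exp@B [exp=B main=C topic=B]
After op 8 (merge): HEAD=exp@D [exp=D main=C topic=B]
After op 9 (branch): HEAD=exp@D [exp=D fix=D main=C topic=B]
After op 10 (commit): HEAD=exp@E [exp=E fix=D main=C topic=B]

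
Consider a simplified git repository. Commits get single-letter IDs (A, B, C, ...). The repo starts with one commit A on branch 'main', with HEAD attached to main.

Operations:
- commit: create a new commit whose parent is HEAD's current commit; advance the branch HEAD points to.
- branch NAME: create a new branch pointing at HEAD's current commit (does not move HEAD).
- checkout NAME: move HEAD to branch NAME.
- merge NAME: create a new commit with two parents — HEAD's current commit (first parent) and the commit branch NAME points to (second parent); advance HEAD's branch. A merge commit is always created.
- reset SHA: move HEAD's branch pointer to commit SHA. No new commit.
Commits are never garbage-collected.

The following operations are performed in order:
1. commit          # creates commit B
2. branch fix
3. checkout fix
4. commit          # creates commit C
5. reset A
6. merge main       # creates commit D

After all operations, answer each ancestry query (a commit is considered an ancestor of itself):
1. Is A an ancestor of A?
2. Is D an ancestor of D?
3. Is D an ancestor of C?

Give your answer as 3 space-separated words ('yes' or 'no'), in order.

Answer: yes yes no

Derivation:
After op 1 (commit): HEAD=main@B [main=B]
After op 2 (branch): HEAD=main@B [fix=B main=B]
After op 3 (checkout): HEAD=fix@B [fix=B main=B]
After op 4 (commit): HEAD=fix@C [fix=C main=B]
After op 5 (reset): HEAD=fix@A [fix=A main=B]
After op 6 (merge): HEAD=fix@D [fix=D main=B]
ancestors(A) = {A}; A in? yes
ancestors(D) = {A,B,D}; D in? yes
ancestors(C) = {A,B,C}; D in? no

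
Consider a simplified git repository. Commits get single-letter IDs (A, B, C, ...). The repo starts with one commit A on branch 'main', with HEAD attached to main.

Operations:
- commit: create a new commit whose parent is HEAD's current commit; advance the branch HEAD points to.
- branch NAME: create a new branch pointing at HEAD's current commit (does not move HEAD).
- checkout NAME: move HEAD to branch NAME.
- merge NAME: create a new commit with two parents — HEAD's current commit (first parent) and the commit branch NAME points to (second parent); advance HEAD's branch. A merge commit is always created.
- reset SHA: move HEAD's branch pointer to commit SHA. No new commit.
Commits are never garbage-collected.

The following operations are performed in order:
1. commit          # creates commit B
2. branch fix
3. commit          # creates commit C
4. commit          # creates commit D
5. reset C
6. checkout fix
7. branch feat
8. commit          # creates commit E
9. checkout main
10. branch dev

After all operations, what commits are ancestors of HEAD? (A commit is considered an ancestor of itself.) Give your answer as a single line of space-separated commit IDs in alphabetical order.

After op 1 (commit): HEAD=main@B [main=B]
After op 2 (branch): HEAD=main@B [fix=B main=B]
After op 3 (commit): HEAD=main@C [fix=B main=C]
After op 4 (commit): HEAD=main@D [fix=B main=D]
After op 5 (reset): HEAD=main@C [fix=B main=C]
After op 6 (checkout): HEAD=fix@B [fix=B main=C]
After op 7 (branch): HEAD=fix@B [feat=B fix=B main=C]
After op 8 (commit): HEAD=fix@E [feat=B fix=E main=C]
After op 9 (checkout): HEAD=main@C [feat=B fix=E main=C]
After op 10 (branch): HEAD=main@C [dev=C feat=B fix=E main=C]

Answer: A B C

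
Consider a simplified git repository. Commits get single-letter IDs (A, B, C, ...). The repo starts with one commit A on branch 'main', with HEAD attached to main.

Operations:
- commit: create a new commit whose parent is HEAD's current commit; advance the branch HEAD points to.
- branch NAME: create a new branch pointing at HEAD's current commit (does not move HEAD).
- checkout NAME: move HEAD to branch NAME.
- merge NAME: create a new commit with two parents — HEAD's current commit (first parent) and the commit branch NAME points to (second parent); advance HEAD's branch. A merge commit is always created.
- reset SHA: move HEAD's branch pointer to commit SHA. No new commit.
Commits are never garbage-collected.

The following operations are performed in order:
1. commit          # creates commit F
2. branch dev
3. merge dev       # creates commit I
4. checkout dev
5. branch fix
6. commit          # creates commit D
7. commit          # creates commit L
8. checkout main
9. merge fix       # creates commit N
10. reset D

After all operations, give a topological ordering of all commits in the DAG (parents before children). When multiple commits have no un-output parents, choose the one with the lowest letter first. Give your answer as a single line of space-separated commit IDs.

Answer: A F D I L N

Derivation:
After op 1 (commit): HEAD=main@F [main=F]
After op 2 (branch): HEAD=main@F [dev=F main=F]
After op 3 (merge): HEAD=main@I [dev=F main=I]
After op 4 (checkout): HEAD=dev@F [dev=F main=I]
After op 5 (branch): HEAD=dev@F [dev=F fix=F main=I]
After op 6 (commit): HEAD=dev@D [dev=D fix=F main=I]
After op 7 (commit): HEAD=dev@L [dev=L fix=F main=I]
After op 8 (checkout): HEAD=main@I [dev=L fix=F main=I]
After op 9 (merge): HEAD=main@N [dev=L fix=F main=N]
After op 10 (reset): HEAD=main@D [dev=L fix=F main=D]
commit A: parents=[]
commit D: parents=['F']
commit F: parents=['A']
commit I: parents=['F', 'F']
commit L: parents=['D']
commit N: parents=['I', 'F']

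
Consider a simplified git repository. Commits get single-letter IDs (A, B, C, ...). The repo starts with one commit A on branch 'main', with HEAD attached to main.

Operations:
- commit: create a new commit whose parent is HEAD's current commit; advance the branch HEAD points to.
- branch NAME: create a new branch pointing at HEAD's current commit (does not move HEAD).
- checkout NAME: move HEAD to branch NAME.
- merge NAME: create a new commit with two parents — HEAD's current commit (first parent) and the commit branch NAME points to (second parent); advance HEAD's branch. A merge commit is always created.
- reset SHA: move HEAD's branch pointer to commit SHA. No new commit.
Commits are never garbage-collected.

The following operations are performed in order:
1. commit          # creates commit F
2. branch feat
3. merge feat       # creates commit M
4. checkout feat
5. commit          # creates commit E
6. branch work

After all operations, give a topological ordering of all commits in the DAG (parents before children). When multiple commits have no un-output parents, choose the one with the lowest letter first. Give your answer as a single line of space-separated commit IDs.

After op 1 (commit): HEAD=main@F [main=F]
After op 2 (branch): HEAD=main@F [feat=F main=F]
After op 3 (merge): HEAD=main@M [feat=F main=M]
After op 4 (checkout): HEAD=feat@F [feat=F main=M]
After op 5 (commit): HEAD=feat@E [feat=E main=M]
After op 6 (branch): HEAD=feat@E [feat=E main=M work=E]
commit A: parents=[]
commit E: parents=['F']
commit F: parents=['A']
commit M: parents=['F', 'F']

Answer: A F E M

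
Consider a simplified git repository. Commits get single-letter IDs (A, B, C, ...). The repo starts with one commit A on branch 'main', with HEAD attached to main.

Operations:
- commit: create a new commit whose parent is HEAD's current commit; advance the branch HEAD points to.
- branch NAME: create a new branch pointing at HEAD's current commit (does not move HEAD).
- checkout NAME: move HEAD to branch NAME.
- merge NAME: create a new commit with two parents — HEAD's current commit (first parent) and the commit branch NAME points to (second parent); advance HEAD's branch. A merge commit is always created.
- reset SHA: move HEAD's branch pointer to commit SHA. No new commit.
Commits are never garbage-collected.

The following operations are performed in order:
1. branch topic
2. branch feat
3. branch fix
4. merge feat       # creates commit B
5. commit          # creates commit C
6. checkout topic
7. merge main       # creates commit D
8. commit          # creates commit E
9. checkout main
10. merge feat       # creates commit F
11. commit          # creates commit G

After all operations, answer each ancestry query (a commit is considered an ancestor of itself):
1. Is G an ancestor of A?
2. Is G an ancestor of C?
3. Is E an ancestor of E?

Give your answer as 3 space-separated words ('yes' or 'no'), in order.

Answer: no no yes

Derivation:
After op 1 (branch): HEAD=main@A [main=A topic=A]
After op 2 (branch): HEAD=main@A [feat=A main=A topic=A]
After op 3 (branch): HEAD=main@A [feat=A fix=A main=A topic=A]
After op 4 (merge): HEAD=main@B [feat=A fix=A main=B topic=A]
After op 5 (commit): HEAD=main@C [feat=A fix=A main=C topic=A]
After op 6 (checkout): HEAD=topic@A [feat=A fix=A main=C topic=A]
After op 7 (merge): HEAD=topic@D [feat=A fix=A main=C topic=D]
After op 8 (commit): HEAD=topic@E [feat=A fix=A main=C topic=E]
After op 9 (checkout): HEAD=main@C [feat=A fix=A main=C topic=E]
After op 10 (merge): HEAD=main@F [feat=A fix=A main=F topic=E]
After op 11 (commit): HEAD=main@G [feat=A fix=A main=G topic=E]
ancestors(A) = {A}; G in? no
ancestors(C) = {A,B,C}; G in? no
ancestors(E) = {A,B,C,D,E}; E in? yes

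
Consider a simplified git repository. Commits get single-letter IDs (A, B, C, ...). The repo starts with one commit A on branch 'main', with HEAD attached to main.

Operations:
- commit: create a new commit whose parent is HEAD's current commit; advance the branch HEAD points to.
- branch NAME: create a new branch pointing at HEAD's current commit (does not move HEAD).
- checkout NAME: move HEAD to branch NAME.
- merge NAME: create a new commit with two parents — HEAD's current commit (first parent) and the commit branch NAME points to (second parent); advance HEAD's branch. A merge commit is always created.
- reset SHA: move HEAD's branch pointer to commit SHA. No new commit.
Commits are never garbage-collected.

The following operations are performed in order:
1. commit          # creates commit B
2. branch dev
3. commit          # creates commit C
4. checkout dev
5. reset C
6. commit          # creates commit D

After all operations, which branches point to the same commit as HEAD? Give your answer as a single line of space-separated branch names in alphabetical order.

Answer: dev

Derivation:
After op 1 (commit): HEAD=main@B [main=B]
After op 2 (branch): HEAD=main@B [dev=B main=B]
After op 3 (commit): HEAD=main@C [dev=B main=C]
After op 4 (checkout): HEAD=dev@B [dev=B main=C]
After op 5 (reset): HEAD=dev@C [dev=C main=C]
After op 6 (commit): HEAD=dev@D [dev=D main=C]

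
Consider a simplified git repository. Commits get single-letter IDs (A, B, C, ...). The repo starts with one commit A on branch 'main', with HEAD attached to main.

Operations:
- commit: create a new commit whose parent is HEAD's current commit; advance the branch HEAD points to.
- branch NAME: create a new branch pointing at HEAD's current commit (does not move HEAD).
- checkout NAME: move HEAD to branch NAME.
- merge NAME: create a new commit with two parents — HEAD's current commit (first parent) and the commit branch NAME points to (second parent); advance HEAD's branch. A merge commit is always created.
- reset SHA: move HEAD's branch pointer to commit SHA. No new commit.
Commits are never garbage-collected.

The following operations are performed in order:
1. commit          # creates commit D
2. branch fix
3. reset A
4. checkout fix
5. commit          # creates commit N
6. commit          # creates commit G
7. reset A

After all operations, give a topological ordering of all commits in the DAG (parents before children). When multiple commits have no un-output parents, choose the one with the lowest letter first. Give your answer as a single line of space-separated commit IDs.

After op 1 (commit): HEAD=main@D [main=D]
After op 2 (branch): HEAD=main@D [fix=D main=D]
After op 3 (reset): HEAD=main@A [fix=D main=A]
After op 4 (checkout): HEAD=fix@D [fix=D main=A]
After op 5 (commit): HEAD=fix@N [fix=N main=A]
After op 6 (commit): HEAD=fix@G [fix=G main=A]
After op 7 (reset): HEAD=fix@A [fix=A main=A]
commit A: parents=[]
commit D: parents=['A']
commit G: parents=['N']
commit N: parents=['D']

Answer: A D N G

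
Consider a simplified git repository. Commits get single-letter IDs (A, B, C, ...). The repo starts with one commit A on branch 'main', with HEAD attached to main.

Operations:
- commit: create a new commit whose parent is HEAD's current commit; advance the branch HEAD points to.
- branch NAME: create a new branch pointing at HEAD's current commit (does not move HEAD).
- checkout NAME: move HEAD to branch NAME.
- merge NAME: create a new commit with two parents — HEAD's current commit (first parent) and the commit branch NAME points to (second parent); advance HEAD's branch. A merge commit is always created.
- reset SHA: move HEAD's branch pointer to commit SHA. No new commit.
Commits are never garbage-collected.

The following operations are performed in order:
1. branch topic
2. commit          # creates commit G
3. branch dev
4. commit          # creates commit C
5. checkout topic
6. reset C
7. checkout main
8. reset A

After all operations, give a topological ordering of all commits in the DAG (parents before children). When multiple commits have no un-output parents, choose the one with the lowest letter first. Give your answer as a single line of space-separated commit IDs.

Answer: A G C

Derivation:
After op 1 (branch): HEAD=main@A [main=A topic=A]
After op 2 (commit): HEAD=main@G [main=G topic=A]
After op 3 (branch): HEAD=main@G [dev=G main=G topic=A]
After op 4 (commit): HEAD=main@C [dev=G main=C topic=A]
After op 5 (checkout): HEAD=topic@A [dev=G main=C topic=A]
After op 6 (reset): HEAD=topic@C [dev=G main=C topic=C]
After op 7 (checkout): HEAD=main@C [dev=G main=C topic=C]
After op 8 (reset): HEAD=main@A [dev=G main=A topic=C]
commit A: parents=[]
commit C: parents=['G']
commit G: parents=['A']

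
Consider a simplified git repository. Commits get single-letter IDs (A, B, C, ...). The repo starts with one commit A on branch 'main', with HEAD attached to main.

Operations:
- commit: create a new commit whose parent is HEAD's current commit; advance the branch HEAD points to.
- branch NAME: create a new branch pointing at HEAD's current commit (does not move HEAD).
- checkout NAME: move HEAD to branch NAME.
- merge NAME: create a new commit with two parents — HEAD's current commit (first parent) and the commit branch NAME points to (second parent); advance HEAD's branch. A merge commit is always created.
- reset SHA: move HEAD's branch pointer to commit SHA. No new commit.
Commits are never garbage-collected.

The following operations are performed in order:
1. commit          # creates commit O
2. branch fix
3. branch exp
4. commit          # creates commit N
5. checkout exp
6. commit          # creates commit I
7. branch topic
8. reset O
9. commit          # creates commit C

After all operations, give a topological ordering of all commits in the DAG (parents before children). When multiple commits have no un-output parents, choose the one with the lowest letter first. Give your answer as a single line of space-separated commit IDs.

Answer: A O C I N

Derivation:
After op 1 (commit): HEAD=main@O [main=O]
After op 2 (branch): HEAD=main@O [fix=O main=O]
After op 3 (branch): HEAD=main@O [exp=O fix=O main=O]
After op 4 (commit): HEAD=main@N [exp=O fix=O main=N]
After op 5 (checkout): HEAD=exp@O [exp=O fix=O main=N]
After op 6 (commit): HEAD=exp@I [exp=I fix=O main=N]
After op 7 (branch): HEAD=exp@I [exp=I fix=O main=N topic=I]
After op 8 (reset): HEAD=exp@O [exp=O fix=O main=N topic=I]
After op 9 (commit): HEAD=exp@C [exp=C fix=O main=N topic=I]
commit A: parents=[]
commit C: parents=['O']
commit I: parents=['O']
commit N: parents=['O']
commit O: parents=['A']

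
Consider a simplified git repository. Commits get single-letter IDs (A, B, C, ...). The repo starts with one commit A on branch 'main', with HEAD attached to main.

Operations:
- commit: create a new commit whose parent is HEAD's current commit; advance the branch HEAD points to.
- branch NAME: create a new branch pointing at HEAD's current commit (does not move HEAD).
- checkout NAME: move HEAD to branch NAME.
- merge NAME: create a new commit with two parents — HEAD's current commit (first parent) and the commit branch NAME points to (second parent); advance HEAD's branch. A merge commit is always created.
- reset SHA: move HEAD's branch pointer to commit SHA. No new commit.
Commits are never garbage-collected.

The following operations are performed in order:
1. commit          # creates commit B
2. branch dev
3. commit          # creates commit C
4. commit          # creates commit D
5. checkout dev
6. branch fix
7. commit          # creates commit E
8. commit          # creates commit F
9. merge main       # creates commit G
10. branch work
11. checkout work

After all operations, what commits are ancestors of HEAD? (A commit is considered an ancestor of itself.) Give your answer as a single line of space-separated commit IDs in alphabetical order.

Answer: A B C D E F G

Derivation:
After op 1 (commit): HEAD=main@B [main=B]
After op 2 (branch): HEAD=main@B [dev=B main=B]
After op 3 (commit): HEAD=main@C [dev=B main=C]
After op 4 (commit): HEAD=main@D [dev=B main=D]
After op 5 (checkout): HEAD=dev@B [dev=B main=D]
After op 6 (branch): HEAD=dev@B [dev=B fix=B main=D]
After op 7 (commit): HEAD=dev@E [dev=E fix=B main=D]
After op 8 (commit): HEAD=dev@F [dev=F fix=B main=D]
After op 9 (merge): HEAD=dev@G [dev=G fix=B main=D]
After op 10 (branch): HEAD=dev@G [dev=G fix=B main=D work=G]
After op 11 (checkout): HEAD=work@G [dev=G fix=B main=D work=G]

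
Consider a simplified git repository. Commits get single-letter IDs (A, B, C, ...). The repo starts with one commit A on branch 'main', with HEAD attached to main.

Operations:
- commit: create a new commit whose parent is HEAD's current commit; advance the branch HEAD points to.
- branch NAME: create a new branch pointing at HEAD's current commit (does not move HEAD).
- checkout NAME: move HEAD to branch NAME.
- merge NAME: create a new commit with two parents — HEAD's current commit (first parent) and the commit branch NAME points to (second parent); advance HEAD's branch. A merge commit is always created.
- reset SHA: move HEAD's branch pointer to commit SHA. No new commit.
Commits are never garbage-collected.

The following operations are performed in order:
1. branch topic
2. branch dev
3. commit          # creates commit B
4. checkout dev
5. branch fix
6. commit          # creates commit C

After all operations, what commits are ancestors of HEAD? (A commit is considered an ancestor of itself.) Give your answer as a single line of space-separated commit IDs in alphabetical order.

After op 1 (branch): HEAD=main@A [main=A topic=A]
After op 2 (branch): HEAD=main@A [dev=A main=A topic=A]
After op 3 (commit): HEAD=main@B [dev=A main=B topic=A]
After op 4 (checkout): HEAD=dev@A [dev=A main=B topic=A]
After op 5 (branch): HEAD=dev@A [dev=A fix=A main=B topic=A]
After op 6 (commit): HEAD=dev@C [dev=C fix=A main=B topic=A]

Answer: A C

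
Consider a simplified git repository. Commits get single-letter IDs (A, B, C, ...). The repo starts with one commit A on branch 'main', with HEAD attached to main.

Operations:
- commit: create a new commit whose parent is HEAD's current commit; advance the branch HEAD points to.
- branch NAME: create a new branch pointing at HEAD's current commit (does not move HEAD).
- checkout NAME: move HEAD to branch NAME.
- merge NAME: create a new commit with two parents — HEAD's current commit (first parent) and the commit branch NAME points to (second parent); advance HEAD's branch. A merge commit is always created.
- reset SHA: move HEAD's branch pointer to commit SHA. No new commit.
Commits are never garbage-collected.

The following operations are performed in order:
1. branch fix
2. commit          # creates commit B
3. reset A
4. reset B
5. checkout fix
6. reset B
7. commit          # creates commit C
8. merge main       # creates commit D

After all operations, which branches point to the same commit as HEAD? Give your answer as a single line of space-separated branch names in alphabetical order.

Answer: fix

Derivation:
After op 1 (branch): HEAD=main@A [fix=A main=A]
After op 2 (commit): HEAD=main@B [fix=A main=B]
After op 3 (reset): HEAD=main@A [fix=A main=A]
After op 4 (reset): HEAD=main@B [fix=A main=B]
After op 5 (checkout): HEAD=fix@A [fix=A main=B]
After op 6 (reset): HEAD=fix@B [fix=B main=B]
After op 7 (commit): HEAD=fix@C [fix=C main=B]
After op 8 (merge): HEAD=fix@D [fix=D main=B]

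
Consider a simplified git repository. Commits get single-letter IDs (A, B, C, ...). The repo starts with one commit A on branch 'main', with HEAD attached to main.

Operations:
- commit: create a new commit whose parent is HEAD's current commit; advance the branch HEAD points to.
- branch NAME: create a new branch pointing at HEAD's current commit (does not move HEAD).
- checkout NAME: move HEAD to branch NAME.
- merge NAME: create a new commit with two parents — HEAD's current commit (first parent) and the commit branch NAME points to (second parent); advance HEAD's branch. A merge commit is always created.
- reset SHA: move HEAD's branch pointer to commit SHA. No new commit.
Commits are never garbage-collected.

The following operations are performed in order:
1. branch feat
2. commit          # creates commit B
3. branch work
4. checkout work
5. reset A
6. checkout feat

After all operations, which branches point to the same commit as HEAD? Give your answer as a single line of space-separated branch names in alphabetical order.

Answer: feat work

Derivation:
After op 1 (branch): HEAD=main@A [feat=A main=A]
After op 2 (commit): HEAD=main@B [feat=A main=B]
After op 3 (branch): HEAD=main@B [feat=A main=B work=B]
After op 4 (checkout): HEAD=work@B [feat=A main=B work=B]
After op 5 (reset): HEAD=work@A [feat=A main=B work=A]
After op 6 (checkout): HEAD=feat@A [feat=A main=B work=A]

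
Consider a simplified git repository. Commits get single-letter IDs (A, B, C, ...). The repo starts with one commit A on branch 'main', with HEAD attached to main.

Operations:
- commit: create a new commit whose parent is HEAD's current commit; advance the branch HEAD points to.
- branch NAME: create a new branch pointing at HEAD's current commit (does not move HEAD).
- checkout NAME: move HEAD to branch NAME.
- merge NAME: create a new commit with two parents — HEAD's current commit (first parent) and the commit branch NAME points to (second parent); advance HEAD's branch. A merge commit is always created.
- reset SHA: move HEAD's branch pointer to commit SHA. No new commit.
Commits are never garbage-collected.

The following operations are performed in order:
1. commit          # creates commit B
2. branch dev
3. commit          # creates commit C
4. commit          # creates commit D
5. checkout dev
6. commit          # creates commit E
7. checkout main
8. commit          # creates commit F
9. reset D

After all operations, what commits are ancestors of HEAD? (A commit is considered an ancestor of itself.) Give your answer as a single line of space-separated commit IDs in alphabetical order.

After op 1 (commit): HEAD=main@B [main=B]
After op 2 (branch): HEAD=main@B [dev=B main=B]
After op 3 (commit): HEAD=main@C [dev=B main=C]
After op 4 (commit): HEAD=main@D [dev=B main=D]
After op 5 (checkout): HEAD=dev@B [dev=B main=D]
After op 6 (commit): HEAD=dev@E [dev=E main=D]
After op 7 (checkout): HEAD=main@D [dev=E main=D]
After op 8 (commit): HEAD=main@F [dev=E main=F]
After op 9 (reset): HEAD=main@D [dev=E main=D]

Answer: A B C D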